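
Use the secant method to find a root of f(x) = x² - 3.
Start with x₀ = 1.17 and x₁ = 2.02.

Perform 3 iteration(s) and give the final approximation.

f(x) = x² - 3
x₀ = 1.17, x₁ = 2.02

Secant formula: x_{n+1} = x_n - f(x_n)(x_n - x_{n-1})/(f(x_n) - f(x_{n-1}))

Iteration 1:
  f(1.170000) = -1.631100
  f(2.020000) = 1.080400
  x_2 = 2.020000 - 1.080400×(2.020000 - 1.170000)/(1.080400 - (-1.631100))
       = 1.681317
Iteration 2:
  f(2.020000) = 1.080400
  f(1.681317) = -0.173174
  x_3 = 1.681317 - (-0.173174)×(1.681317 - 2.020000)/(-0.173174 - 1.080400)
       = 1.728104
Iteration 3:
  f(1.681317) = -0.173174
  f(1.728104) = -0.013657
  x_4 = 1.728104 - (-0.013657)×(1.728104 - 1.681317)/(-0.013657 - (-0.173174))
       = 1.732110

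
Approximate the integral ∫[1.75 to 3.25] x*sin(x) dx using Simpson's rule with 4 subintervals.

f(x) = x*sin(x)
a = 1.75, b = 3.25, n = 4
h = (b - a)/n = 0.375000

Simpson's rule: (h/3)[f(x₀) + 4f(x₁) + 2f(x₂) + ... + f(xₙ)]

x_0 = 1.7500, f(x_0) = 1.721975, coefficient = 1
x_1 = 2.1250, f(x_1) = 1.806930, coefficient = 4
x_2 = 2.5000, f(x_2) = 1.496180, coefficient = 2
x_3 = 2.8750, f(x_3) = 0.757407, coefficient = 4
x_4 = 3.2500, f(x_4) = -0.351634, coefficient = 1

I ≈ (0.375000/3) × 14.620049 = 1.827506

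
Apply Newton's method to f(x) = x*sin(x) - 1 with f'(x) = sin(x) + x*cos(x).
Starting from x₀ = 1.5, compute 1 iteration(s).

f(x) = x*sin(x) - 1
f'(x) = sin(x) + x*cos(x)
x₀ = 1.5

Newton-Raphson formula: x_{n+1} = x_n - f(x_n)/f'(x_n)

Iteration 1:
  f(1.500000) = 0.496242
  f'(1.500000) = 1.103601
  x_1 = 1.500000 - 0.496242/1.103601 = 1.050342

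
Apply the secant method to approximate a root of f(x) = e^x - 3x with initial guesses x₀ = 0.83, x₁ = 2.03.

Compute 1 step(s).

f(x) = e^x - 3x
x₀ = 0.83, x₁ = 2.03

Secant formula: x_{n+1} = x_n - f(x_n)(x_n - x_{n-1})/(f(x_n) - f(x_{n-1}))

Iteration 1:
  f(0.830000) = -0.196681
  f(2.030000) = 1.524086
  x_2 = 2.030000 - 1.524086×(2.030000 - 0.830000)/(1.524086 - (-0.196681))
       = 0.967158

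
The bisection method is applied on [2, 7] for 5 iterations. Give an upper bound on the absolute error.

Bisection error bound: |error| ≤ (b-a)/2^n
|error| ≤ (7 - 2)/2^5 = 5/2^5
|error| ≤ 0.1562500000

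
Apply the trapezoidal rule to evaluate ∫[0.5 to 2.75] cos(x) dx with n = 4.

f(x) = cos(x)
a = 0.5, b = 2.75, n = 4
h = (b - a)/n = 0.562500

Trapezoidal rule: (h/2)[f(x₀) + 2f(x₁) + 2f(x₂) + ... + f(xₙ)]

x_0 = 0.5000, f(x_0) = 0.877583, coefficient = 1
x_1 = 1.0625, f(x_1) = 0.486690, coefficient = 2
x_2 = 1.6250, f(x_2) = -0.054177, coefficient = 2
x_3 = 2.1875, f(x_3) = -0.578349, coefficient = 2
x_4 = 2.7500, f(x_4) = -0.924302, coefficient = 1

I ≈ (0.562500/2) × -0.338393 = -0.095173
Exact value: -0.097765
Error: 0.002591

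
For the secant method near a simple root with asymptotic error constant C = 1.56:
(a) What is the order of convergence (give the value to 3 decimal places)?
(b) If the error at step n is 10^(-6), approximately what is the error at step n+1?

(a) Secant method has superlinear convergence with order φ = (1+√5)/2 ≈ 1.618.
    This means |e_{n+1}| ≈ C|e_n|^1.618.

(b) With |e_n| = 10^(-6) and C = 1.56:
    |e_{n+1}| ≈ 1.56 × (10^(-6))^1.618 = 1.56 × 10^(-9.71)

(a) ≈ 1.618 (golden ratio); (b) |e_{n+1}| ≈ 3.054e-10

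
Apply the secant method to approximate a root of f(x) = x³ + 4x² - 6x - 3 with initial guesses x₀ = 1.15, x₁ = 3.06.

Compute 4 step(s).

f(x) = x³ + 4x² - 6x - 3
x₀ = 1.15, x₁ = 3.06

Secant formula: x_{n+1} = x_n - f(x_n)(x_n - x_{n-1})/(f(x_n) - f(x_{n-1}))

Iteration 1:
  f(1.150000) = -3.089125
  f(3.060000) = 44.747016
  x_2 = 3.060000 - 44.747016×(3.060000 - 1.150000)/(44.747016 - (-3.089125))
       = 1.273342
Iteration 2:
  f(3.060000) = 44.747016
  f(1.273342) = -2.089852
  x_3 = 1.273342 - (-2.089852)×(1.273342 - 3.060000)/(-2.089852 - 44.747016)
       = 1.353063
Iteration 3:
  f(1.273342) = -2.089852
  f(1.353063) = -1.318102
  x_4 = 1.353063 - (-1.318102)×(1.353063 - 1.273342)/(-1.318102 - (-2.089852))
       = 1.489220
Iteration 4:
  f(1.353063) = -1.318102
  f(1.489220) = 0.238546
  x_5 = 1.489220 - 0.238546×(1.489220 - 1.353063)/(0.238546 - (-1.318102))
       = 1.468355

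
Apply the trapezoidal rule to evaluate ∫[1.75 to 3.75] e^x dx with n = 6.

f(x) = e^x
a = 1.75, b = 3.75, n = 6
h = (b - a)/n = 0.333333

Trapezoidal rule: (h/2)[f(x₀) + 2f(x₁) + 2f(x₂) + ... + f(xₙ)]

x_0 = 1.7500, f(x_0) = 5.754603, coefficient = 1
x_1 = 2.0833, f(x_1) = 8.031195, coefficient = 2
x_2 = 2.4167, f(x_2) = 11.208436, coefficient = 2
x_3 = 2.7500, f(x_3) = 15.642632, coefficient = 2
x_4 = 3.0833, f(x_4) = 21.831051, coefficient = 2
x_5 = 3.4167, f(x_5) = 30.467687, coefficient = 2
x_6 = 3.7500, f(x_6) = 42.521082, coefficient = 1

I ≈ (0.333333/2) × 222.637686 = 37.106281
Exact value: 36.766479
Error: 0.339802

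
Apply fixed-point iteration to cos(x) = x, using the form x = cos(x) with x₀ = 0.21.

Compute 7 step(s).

Equation: cos(x) = x
Fixed-point form: x = cos(x)
x₀ = 0.21

x_1 = g(0.210000) = 0.978031
x_2 = g(0.978031) = 0.558657
x_3 = g(0.558657) = 0.847968
x_4 = g(0.847968) = 0.661509
x_5 = g(0.661509) = 0.789066
x_6 = g(0.789066) = 0.704508
x_7 = g(0.704508) = 0.761930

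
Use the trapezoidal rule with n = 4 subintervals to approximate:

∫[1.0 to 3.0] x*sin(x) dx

f(x) = x*sin(x)
a = 1.0, b = 3.0, n = 4
h = (b - a)/n = 0.500000

Trapezoidal rule: (h/2)[f(x₀) + 2f(x₁) + 2f(x₂) + ... + f(xₙ)]

x_0 = 1.0000, f(x_0) = 0.841471, coefficient = 1
x_1 = 1.5000, f(x_1) = 1.496242, coefficient = 2
x_2 = 2.0000, f(x_2) = 1.818595, coefficient = 2
x_3 = 2.5000, f(x_3) = 1.496180, coefficient = 2
x_4 = 3.0000, f(x_4) = 0.423360, coefficient = 1

I ≈ (0.500000/2) × 10.886866 = 2.721717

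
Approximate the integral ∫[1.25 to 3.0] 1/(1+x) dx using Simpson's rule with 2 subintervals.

f(x) = 1/(1+x)
a = 1.25, b = 3.0, n = 2
h = (b - a)/n = 0.875000

Simpson's rule: (h/3)[f(x₀) + 4f(x₁) + 2f(x₂) + ... + f(xₙ)]

x_0 = 1.2500, f(x_0) = 0.444444, coefficient = 1
x_1 = 2.1250, f(x_1) = 0.320000, coefficient = 4
x_2 = 3.0000, f(x_2) = 0.250000, coefficient = 1

I ≈ (0.875000/3) × 1.974444 = 0.575880
Exact value: 0.575364
Error: 0.000515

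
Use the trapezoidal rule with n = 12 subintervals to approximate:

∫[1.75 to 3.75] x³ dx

f(x) = x³
a = 1.75, b = 3.75, n = 12
h = (b - a)/n = 0.166667

Trapezoidal rule: (h/2)[f(x₀) + 2f(x₁) + 2f(x₂) + ... + f(xₙ)]

x_0 = 1.7500, f(x_0) = 5.359375, coefficient = 1
x_1 = 1.9167, f(x_1) = 7.041088, coefficient = 2
x_2 = 2.0833, f(x_2) = 9.042245, coefficient = 2
x_3 = 2.2500, f(x_3) = 11.390625, coefficient = 2
x_4 = 2.4167, f(x_4) = 14.114005, coefficient = 2
x_5 = 2.5833, f(x_5) = 17.240162, coefficient = 2
x_6 = 2.7500, f(x_6) = 20.796875, coefficient = 2
x_7 = 2.9167, f(x_7) = 24.811921, coefficient = 2
x_8 = 3.0833, f(x_8) = 29.313079, coefficient = 2
x_9 = 3.2500, f(x_9) = 34.328125, coefficient = 2
x_10 = 3.4167, f(x_10) = 39.884838, coefficient = 2
x_11 = 3.5833, f(x_11) = 46.010995, coefficient = 2
x_12 = 3.7500, f(x_12) = 52.734375, coefficient = 1

I ≈ (0.166667/2) × 566.041667 = 47.170139
Exact value: 47.093750
Error: 0.076389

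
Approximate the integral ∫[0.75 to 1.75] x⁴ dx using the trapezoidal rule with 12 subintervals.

f(x) = x⁴
a = 0.75, b = 1.75, n = 12
h = (b - a)/n = 0.083333

Trapezoidal rule: (h/2)[f(x₀) + 2f(x₁) + 2f(x₂) + ... + f(xₙ)]

x_0 = 0.7500, f(x_0) = 0.316406, coefficient = 1
x_1 = 0.8333, f(x_1) = 0.482253, coefficient = 2
x_2 = 0.9167, f(x_2) = 0.706067, coefficient = 2
x_3 = 1.0000, f(x_3) = 1.000000, coefficient = 2
x_4 = 1.0833, f(x_4) = 1.377363, coefficient = 2
x_5 = 1.1667, f(x_5) = 1.852623, coefficient = 2
x_6 = 1.2500, f(x_6) = 2.441406, coefficient = 2
x_7 = 1.3333, f(x_7) = 3.160494, coefficient = 2
x_8 = 1.4167, f(x_8) = 4.027826, coefficient = 2
x_9 = 1.5000, f(x_9) = 5.062500, coefficient = 2
x_10 = 1.5833, f(x_10) = 6.284770, coefficient = 2
x_11 = 1.6667, f(x_11) = 7.716049, coefficient = 2
x_12 = 1.7500, f(x_12) = 9.378906, coefficient = 1

I ≈ (0.083333/2) × 77.918017 = 3.246584
Exact value: 3.235156
Error: 0.011428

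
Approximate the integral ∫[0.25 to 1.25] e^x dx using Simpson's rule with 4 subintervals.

f(x) = e^x
a = 0.25, b = 1.25, n = 4
h = (b - a)/n = 0.250000

Simpson's rule: (h/3)[f(x₀) + 4f(x₁) + 2f(x₂) + ... + f(xₙ)]

x_0 = 0.2500, f(x_0) = 1.284025, coefficient = 1
x_1 = 0.5000, f(x_1) = 1.648721, coefficient = 4
x_2 = 0.7500, f(x_2) = 2.117000, coefficient = 2
x_3 = 1.0000, f(x_3) = 2.718282, coefficient = 4
x_4 = 1.2500, f(x_4) = 3.490343, coefficient = 1

I ≈ (0.250000/3) × 26.476381 = 2.206365
Exact value: 2.206318
Error: 0.000048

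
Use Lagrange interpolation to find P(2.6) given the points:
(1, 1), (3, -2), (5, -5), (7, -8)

Lagrange interpolation formula:
P(x) = Σ yᵢ × Lᵢ(x)
where Lᵢ(x) = Π_{j≠i} (x - xⱼ)/(xᵢ - xⱼ)

L_0(2.6) = (2.6 - 3)/(1 - 3) × (2.6 - 5)/(1 - 5) × (2.6 - 7)/(1 - 7) = 0.088000
L_1(2.6) = (2.6 - 1)/(3 - 1) × (2.6 - 5)/(3 - 5) × (2.6 - 7)/(3 - 7) = 1.056000
L_2(2.6) = (2.6 - 1)/(5 - 1) × (2.6 - 3)/(5 - 3) × (2.6 - 7)/(5 - 7) = -0.176000
L_3(2.6) = (2.6 - 1)/(7 - 1) × (2.6 - 3)/(7 - 3) × (2.6 - 5)/(7 - 5) = 0.032000

P(2.6) = 1×L_0(2.6) + (-2)×L_1(2.6) + (-5)×L_2(2.6) + (-8)×L_3(2.6)
P(2.6) = -1.400000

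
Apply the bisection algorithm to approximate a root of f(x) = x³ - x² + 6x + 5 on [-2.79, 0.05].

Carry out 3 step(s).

f(x) = x³ - x² + 6x + 5
Initial interval: [-2.79, 0.05]

Iteration 1:
  c_1 = (-2.790000 + 0.050000)/2 = -1.370000
  f(c_1) = f(-1.370000) = -7.668253
  f(a) × f(c) ≥ 0, new interval: [-1.370000, 0.050000]
Iteration 2:
  c_2 = (-1.370000 + 0.050000)/2 = -0.660000
  f(c_2) = f(-0.660000) = 0.316904
  f(a) × f(c) < 0, new interval: [-1.370000, -0.660000]
Iteration 3:
  c_3 = (-1.370000 + (-0.660000))/2 = -1.015000
  f(c_3) = f(-1.015000) = -3.165903
  f(a) × f(c) ≥ 0, new interval: [-1.015000, -0.660000]

After 3 iteration(s), the approximation is c_3 = -1.015000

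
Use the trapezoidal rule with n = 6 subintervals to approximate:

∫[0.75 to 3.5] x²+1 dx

f(x) = x²+1
a = 0.75, b = 3.5, n = 6
h = (b - a)/n = 0.458333

Trapezoidal rule: (h/2)[f(x₀) + 2f(x₁) + 2f(x₂) + ... + f(xₙ)]

x_0 = 0.7500, f(x_0) = 1.562500, coefficient = 1
x_1 = 1.2083, f(x_1) = 2.460069, coefficient = 2
x_2 = 1.6667, f(x_2) = 3.777778, coefficient = 2
x_3 = 2.1250, f(x_3) = 5.515625, coefficient = 2
x_4 = 2.5833, f(x_4) = 7.673611, coefficient = 2
x_5 = 3.0417, f(x_5) = 10.251736, coefficient = 2
x_6 = 3.5000, f(x_6) = 13.250000, coefficient = 1

I ≈ (0.458333/2) × 74.170139 = 16.997323
Exact value: 16.901042
Error: 0.096282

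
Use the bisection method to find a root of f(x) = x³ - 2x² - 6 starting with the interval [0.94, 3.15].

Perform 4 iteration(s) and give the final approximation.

f(x) = x³ - 2x² - 6
Initial interval: [0.94, 3.15]

Iteration 1:
  c_1 = (0.940000 + 3.150000)/2 = 2.045000
  f(c_1) = f(2.045000) = -5.811809
  f(a) × f(c) ≥ 0, new interval: [2.045000, 3.150000]
Iteration 2:
  c_2 = (2.045000 + 3.150000)/2 = 2.597500
  f(c_2) = f(2.597500) = -1.968664
  f(a) × f(c) ≥ 0, new interval: [2.597500, 3.150000]
Iteration 3:
  c_3 = (2.597500 + 3.150000)/2 = 2.873750
  f(c_3) = f(2.873750) = 1.215811
  f(a) × f(c) < 0, new interval: [2.597500, 2.873750]
Iteration 4:
  c_4 = (2.597500 + 2.873750)/2 = 2.735625
  f(c_4) = f(2.735625) = -0.494844
  f(a) × f(c) ≥ 0, new interval: [2.735625, 2.873750]

After 4 iteration(s), the approximation is c_4 = 2.735625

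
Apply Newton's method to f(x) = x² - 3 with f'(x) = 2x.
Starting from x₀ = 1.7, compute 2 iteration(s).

f(x) = x² - 3
f'(x) = 2x
x₀ = 1.7

Newton-Raphson formula: x_{n+1} = x_n - f(x_n)/f'(x_n)

Iteration 1:
  f(1.700000) = -0.110000
  f'(1.700000) = 3.400000
  x_1 = 1.700000 - (-0.110000)/3.400000 = 1.732353
Iteration 2:
  f(1.732353) = 0.001047
  f'(1.732353) = 3.464706
  x_2 = 1.732353 - 0.001047/3.464706 = 1.732051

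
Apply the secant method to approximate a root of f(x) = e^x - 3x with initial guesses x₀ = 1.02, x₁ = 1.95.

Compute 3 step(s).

f(x) = e^x - 3x
x₀ = 1.02, x₁ = 1.95

Secant formula: x_{n+1} = x_n - f(x_n)(x_n - x_{n-1})/(f(x_n) - f(x_{n-1}))

Iteration 1:
  f(1.020000) = -0.286805
  f(1.950000) = 1.178688
  x_2 = 1.950000 - 1.178688×(1.950000 - 1.020000)/(1.178688 - (-0.286805))
       = 1.202006
Iteration 2:
  f(1.950000) = 1.178688
  f(1.202006) = -0.279234
  x_3 = 1.202006 - (-0.279234)×(1.202006 - 1.950000)/(-0.279234 - 1.178688)
       = 1.345269
Iteration 3:
  f(1.202006) = -0.279234
  f(1.345269) = -0.196588
  x_4 = 1.345269 - (-0.196588)×(1.345269 - 1.202006)/(-0.196588 - (-0.279234))
       = 1.686044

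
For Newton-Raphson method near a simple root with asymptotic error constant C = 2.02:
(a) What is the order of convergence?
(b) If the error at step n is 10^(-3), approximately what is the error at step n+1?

(a) Newton-Raphson has quadratic (order 2) convergence near simple roots.
    This means |e_{n+1}| ≈ C|e_n|².

(b) With |e_n| = 10^(-3) and C = 2.02:
    |e_{n+1}| ≈ 2.02 × (10^(-3))² = 2.02 × 10^(-6)

(a) 2 (quadratic); (b) |e_{n+1}| ≈ 2.020e-06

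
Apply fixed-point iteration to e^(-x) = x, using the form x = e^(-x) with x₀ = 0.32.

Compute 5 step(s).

Equation: e^(-x) = x
Fixed-point form: x = e^(-x)
x₀ = 0.32

x_1 = g(0.320000) = 0.726149
x_2 = g(0.726149) = 0.483768
x_3 = g(0.483768) = 0.616456
x_4 = g(0.616456) = 0.539854
x_5 = g(0.539854) = 0.582833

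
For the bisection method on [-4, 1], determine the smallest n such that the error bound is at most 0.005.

We need (b-a)/2^n ≤ 0.005
(1 - (-4))/2^n ≤ 0.005
5/2^n ≤ 0.005
2^n ≥ 1000
n ≥ log₂(1000) = 9.97
n ≥ 10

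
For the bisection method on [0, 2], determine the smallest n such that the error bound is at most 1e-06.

We need (b-a)/2^n ≤ 1e-06
(2 - 0)/2^n ≤ 1e-06
2/2^n ≤ 1e-06
2^n ≥ 2000000
n ≥ log₂(2000000) = 20.93
n ≥ 21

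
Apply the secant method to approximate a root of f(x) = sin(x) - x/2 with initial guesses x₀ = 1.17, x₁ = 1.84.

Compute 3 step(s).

f(x) = sin(x) - x/2
x₀ = 1.17, x₁ = 1.84

Secant formula: x_{n+1} = x_n - f(x_n)(x_n - x_{n-1})/(f(x_n) - f(x_{n-1}))

Iteration 1:
  f(1.170000) = 0.335751
  f(1.840000) = 0.043983
  x_2 = 1.840000 - 0.043983×(1.840000 - 1.170000)/(0.043983 - 0.335751)
       = 1.941000
Iteration 2:
  f(1.840000) = 0.043983
  f(1.941000) = -0.038247
  x_3 = 1.941000 - (-0.038247)×(1.941000 - 1.840000)/(-0.038247 - 0.043983)
       = 1.894023
Iteration 3:
  f(1.941000) = -0.038247
  f(1.894023) = 0.001204
  x_4 = 1.894023 - 0.001204×(1.894023 - 1.941000)/(0.001204 - (-0.038247))
       = 1.895457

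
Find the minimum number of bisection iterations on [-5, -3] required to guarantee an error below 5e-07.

We need (b-a)/2^n ≤ 5e-07
(-3 - (-5))/2^n ≤ 5e-07
2/2^n ≤ 5e-07
2^n ≥ 4000000
n ≥ log₂(4000000) = 21.93
n ≥ 22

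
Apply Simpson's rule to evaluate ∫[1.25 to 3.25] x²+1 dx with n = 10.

f(x) = x²+1
a = 1.25, b = 3.25, n = 10
h = (b - a)/n = 0.200000

Simpson's rule: (h/3)[f(x₀) + 4f(x₁) + 2f(x₂) + ... + f(xₙ)]

x_0 = 1.2500, f(x_0) = 2.562500, coefficient = 1
x_1 = 1.4500, f(x_1) = 3.102500, coefficient = 4
x_2 = 1.6500, f(x_2) = 3.722500, coefficient = 2
x_3 = 1.8500, f(x_3) = 4.422500, coefficient = 4
x_4 = 2.0500, f(x_4) = 5.202500, coefficient = 2
x_5 = 2.2500, f(x_5) = 6.062500, coefficient = 4
x_6 = 2.4500, f(x_6) = 7.002500, coefficient = 2
x_7 = 2.6500, f(x_7) = 8.022500, coefficient = 4
x_8 = 2.8500, f(x_8) = 9.122500, coefficient = 2
x_9 = 3.0500, f(x_9) = 10.302500, coefficient = 4
x_10 = 3.2500, f(x_10) = 11.562500, coefficient = 1

I ≈ (0.200000/3) × 191.875000 = 12.791667
Exact value: 12.791667
Error: 0.000000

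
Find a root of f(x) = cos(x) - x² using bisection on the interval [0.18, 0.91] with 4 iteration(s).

f(x) = cos(x) - x²
Initial interval: [0.18, 0.91]

Iteration 1:
  c_1 = (0.180000 + 0.910000)/2 = 0.545000
  f(c_1) = f(0.545000) = 0.558102
  f(a) × f(c) ≥ 0, new interval: [0.545000, 0.910000]
Iteration 2:
  c_2 = (0.545000 + 0.910000)/2 = 0.727500
  f(c_2) = f(0.727500) = 0.217583
  f(a) × f(c) ≥ 0, new interval: [0.727500, 0.910000]
Iteration 3:
  c_3 = (0.727500 + 0.910000)/2 = 0.818750
  f(c_3) = f(0.818750) = 0.012783
  f(a) × f(c) ≥ 0, new interval: [0.818750, 0.910000]
Iteration 4:
  c_4 = (0.818750 + 0.910000)/2 = 0.864375
  f(c_4) = f(0.864375) = -0.098028
  f(a) × f(c) < 0, new interval: [0.818750, 0.864375]

After 4 iteration(s), the approximation is c_4 = 0.864375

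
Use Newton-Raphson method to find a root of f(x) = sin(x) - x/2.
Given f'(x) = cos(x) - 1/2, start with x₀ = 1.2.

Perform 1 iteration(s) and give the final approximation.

f(x) = sin(x) - x/2
f'(x) = cos(x) - 1/2
x₀ = 1.2

Newton-Raphson formula: x_{n+1} = x_n - f(x_n)/f'(x_n)

Iteration 1:
  f(1.200000) = 0.332039
  f'(1.200000) = -0.137642
  x_1 = 1.200000 - 0.332039/(-0.137642) = 3.612334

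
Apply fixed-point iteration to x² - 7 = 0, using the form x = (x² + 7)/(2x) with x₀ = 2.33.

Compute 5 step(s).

Equation: x² - 7 = 0
Fixed-point form: x = (x² + 7)/(2x)
x₀ = 2.33

x_1 = g(2.330000) = 2.667146
x_2 = g(2.667146) = 2.645837
x_3 = g(2.645837) = 2.645751
x_4 = g(2.645751) = 2.645751
x_5 = g(2.645751) = 2.645751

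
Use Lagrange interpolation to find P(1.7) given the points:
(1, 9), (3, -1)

Lagrange interpolation formula:
P(x) = Σ yᵢ × Lᵢ(x)
where Lᵢ(x) = Π_{j≠i} (x - xⱼ)/(xᵢ - xⱼ)

L_0(1.7) = (1.7 - 3)/(1 - 3) = 0.650000
L_1(1.7) = (1.7 - 1)/(3 - 1) = 0.350000

P(1.7) = 9×L_0(1.7) + (-1)×L_1(1.7)
P(1.7) = 5.500000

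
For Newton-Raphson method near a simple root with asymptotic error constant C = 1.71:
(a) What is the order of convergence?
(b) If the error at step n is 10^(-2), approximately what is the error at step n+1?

(a) Newton-Raphson has quadratic (order 2) convergence near simple roots.
    This means |e_{n+1}| ≈ C|e_n|².

(b) With |e_n| = 10^(-2) and C = 1.71:
    |e_{n+1}| ≈ 1.71 × (10^(-2))² = 1.71 × 10^(-4)

(a) 2 (quadratic); (b) |e_{n+1}| ≈ 1.710e-04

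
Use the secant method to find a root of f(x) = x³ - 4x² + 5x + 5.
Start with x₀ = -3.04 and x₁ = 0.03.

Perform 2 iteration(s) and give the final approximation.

f(x) = x³ - 4x² + 5x + 5
x₀ = -3.04, x₁ = 0.03

Secant formula: x_{n+1} = x_n - f(x_n)(x_n - x_{n-1})/(f(x_n) - f(x_{n-1}))

Iteration 1:
  f(-3.040000) = -75.260864
  f(0.030000) = 5.146427
  x_2 = 0.030000 - 5.146427×(0.030000 - (-3.040000))/(5.146427 - (-75.260864))
       = -0.166494
Iteration 2:
  f(0.030000) = 5.146427
  f(-0.166494) = 4.052035
  x_3 = -0.166494 - 4.052035×(-0.166494 - 0.030000)/(4.052035 - 5.146427)
       = -0.894021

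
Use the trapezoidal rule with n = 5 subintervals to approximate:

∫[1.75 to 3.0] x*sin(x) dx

f(x) = x*sin(x)
a = 1.75, b = 3.0, n = 5
h = (b - a)/n = 0.250000

Trapezoidal rule: (h/2)[f(x₀) + 2f(x₁) + 2f(x₂) + ... + f(xₙ)]

x_0 = 1.7500, f(x_0) = 1.721975, coefficient = 1
x_1 = 2.0000, f(x_1) = 1.818595, coefficient = 2
x_2 = 2.2500, f(x_2) = 1.750665, coefficient = 2
x_3 = 2.5000, f(x_3) = 1.496180, coefficient = 2
x_4 = 2.7500, f(x_4) = 1.049568, coefficient = 2
x_5 = 3.0000, f(x_5) = 0.423360, coefficient = 1

I ≈ (0.250000/2) × 14.375351 = 1.796919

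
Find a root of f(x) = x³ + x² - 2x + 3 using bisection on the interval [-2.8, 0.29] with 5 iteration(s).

f(x) = x³ + x² - 2x + 3
Initial interval: [-2.8, 0.29]

Iteration 1:
  c_1 = (-2.800000 + 0.290000)/2 = -1.255000
  f(c_1) = f(-1.255000) = 5.108369
  f(a) × f(c) < 0, new interval: [-2.800000, -1.255000]
Iteration 2:
  c_2 = (-2.800000 + (-1.255000))/2 = -2.027500
  f(c_2) = f(-2.027500) = 2.831198
  f(a) × f(c) < 0, new interval: [-2.800000, -2.027500]
Iteration 3:
  c_3 = (-2.800000 + (-2.027500))/2 = -2.413750
  f(c_3) = f(-2.413750) = -0.409275
  f(a) × f(c) ≥ 0, new interval: [-2.413750, -2.027500]
Iteration 4:
  c_4 = (-2.413750 + (-2.027500))/2 = -2.220625
  f(c_4) = f(-2.220625) = 1.422134
  f(a) × f(c) < 0, new interval: [-2.413750, -2.220625]
Iteration 5:
  c_5 = (-2.413750 + (-2.220625))/2 = -2.317188
  f(c_5) = f(-2.317188) = 0.561924
  f(a) × f(c) < 0, new interval: [-2.413750, -2.317188]

After 5 iteration(s), the approximation is c_5 = -2.317188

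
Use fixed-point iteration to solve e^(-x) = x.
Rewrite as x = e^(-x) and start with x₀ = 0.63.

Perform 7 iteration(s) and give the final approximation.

Equation: e^(-x) = x
Fixed-point form: x = e^(-x)
x₀ = 0.63

x_1 = g(0.630000) = 0.532592
x_2 = g(0.532592) = 0.587081
x_3 = g(0.587081) = 0.555948
x_4 = g(0.555948) = 0.573529
x_5 = g(0.573529) = 0.563533
x_6 = g(0.563533) = 0.569194
x_7 = g(0.569194) = 0.565981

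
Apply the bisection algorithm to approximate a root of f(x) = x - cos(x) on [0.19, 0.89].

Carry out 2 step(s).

f(x) = x - cos(x)
Initial interval: [0.19, 0.89]

Iteration 1:
  c_1 = (0.190000 + 0.890000)/2 = 0.540000
  f(c_1) = f(0.540000) = -0.317709
  f(a) × f(c) ≥ 0, new interval: [0.540000, 0.890000]
Iteration 2:
  c_2 = (0.540000 + 0.890000)/2 = 0.715000
  f(c_2) = f(0.715000) = -0.040093
  f(a) × f(c) ≥ 0, new interval: [0.715000, 0.890000]

After 2 iteration(s), the approximation is c_2 = 0.715000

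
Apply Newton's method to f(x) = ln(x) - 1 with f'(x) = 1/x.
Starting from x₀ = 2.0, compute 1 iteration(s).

f(x) = ln(x) - 1
f'(x) = 1/x
x₀ = 2.0

Newton-Raphson formula: x_{n+1} = x_n - f(x_n)/f'(x_n)

Iteration 1:
  f(2.000000) = -0.306853
  f'(2.000000) = 0.500000
  x_1 = 2.000000 - (-0.306853)/0.500000 = 2.613706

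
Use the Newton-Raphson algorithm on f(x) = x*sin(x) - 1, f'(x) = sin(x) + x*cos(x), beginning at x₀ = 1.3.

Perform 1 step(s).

f(x) = x*sin(x) - 1
f'(x) = sin(x) + x*cos(x)
x₀ = 1.3

Newton-Raphson formula: x_{n+1} = x_n - f(x_n)/f'(x_n)

Iteration 1:
  f(1.300000) = 0.252626
  f'(1.300000) = 1.311307
  x_1 = 1.300000 - 0.252626/1.311307 = 1.107348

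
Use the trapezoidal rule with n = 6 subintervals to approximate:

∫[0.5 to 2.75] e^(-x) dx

f(x) = e^(-x)
a = 0.5, b = 2.75, n = 6
h = (b - a)/n = 0.375000

Trapezoidal rule: (h/2)[f(x₀) + 2f(x₁) + 2f(x₂) + ... + f(xₙ)]

x_0 = 0.5000, f(x_0) = 0.606531, coefficient = 1
x_1 = 0.8750, f(x_1) = 0.416862, coefficient = 2
x_2 = 1.2500, f(x_2) = 0.286505, coefficient = 2
x_3 = 1.6250, f(x_3) = 0.196912, coefficient = 2
x_4 = 2.0000, f(x_4) = 0.135335, coefficient = 2
x_5 = 2.3750, f(x_5) = 0.093014, coefficient = 2
x_6 = 2.7500, f(x_6) = 0.063928, coefficient = 1

I ≈ (0.375000/2) × 2.927715 = 0.548947
Exact value: 0.542603
Error: 0.006344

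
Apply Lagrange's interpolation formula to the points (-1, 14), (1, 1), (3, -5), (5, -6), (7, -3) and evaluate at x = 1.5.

Lagrange interpolation formula:
P(x) = Σ yᵢ × Lᵢ(x)
where Lᵢ(x) = Π_{j≠i} (x - xⱼ)/(xᵢ - xⱼ)

L_0(1.5) = (1.5 - 1)/(-1 - 1) × (1.5 - 3)/(-1 - 3) × (1.5 - 5)/(-1 - 5) × (1.5 - 7)/(-1 - 7) = -0.037598
L_1(1.5) = (1.5 - (-1))/(1 - (-1)) × (1.5 - 3)/(1 - 3) × (1.5 - 5)/(1 - 5) × (1.5 - 7)/(1 - 7) = 0.751953
L_2(1.5) = (1.5 - (-1))/(3 - (-1)) × (1.5 - 1)/(3 - 1) × (1.5 - 5)/(3 - 5) × (1.5 - 7)/(3 - 7) = 0.375977
L_3(1.5) = (1.5 - (-1))/(5 - (-1)) × (1.5 - 1)/(5 - 1) × (1.5 - 3)/(5 - 3) × (1.5 - 7)/(5 - 7) = -0.107422
L_4(1.5) = (1.5 - (-1))/(7 - (-1)) × (1.5 - 1)/(7 - 1) × (1.5 - 3)/(7 - 3) × (1.5 - 5)/(7 - 5) = 0.017090

P(1.5) = 14×L_0(1.5) + 1×L_1(1.5) + (-5)×L_2(1.5) + (-6)×L_3(1.5) + (-3)×L_4(1.5)
P(1.5) = -1.061035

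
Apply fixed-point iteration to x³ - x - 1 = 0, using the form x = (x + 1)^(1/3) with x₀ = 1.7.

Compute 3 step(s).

Equation: x³ - x - 1 = 0
Fixed-point form: x = (x + 1)^(1/3)
x₀ = 1.7

x_1 = g(1.700000) = 1.392477
x_2 = g(1.392477) = 1.337465
x_3 = g(1.337465) = 1.327135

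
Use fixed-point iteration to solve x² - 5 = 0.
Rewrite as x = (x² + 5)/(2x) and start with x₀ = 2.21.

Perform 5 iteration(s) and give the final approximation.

Equation: x² - 5 = 0
Fixed-point form: x = (x² + 5)/(2x)
x₀ = 2.21

x_1 = g(2.210000) = 2.236222
x_2 = g(2.236222) = 2.236068
x_3 = g(2.236068) = 2.236068
x_4 = g(2.236068) = 2.236068
x_5 = g(2.236068) = 2.236068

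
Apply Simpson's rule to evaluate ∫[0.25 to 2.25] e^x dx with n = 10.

f(x) = e^x
a = 0.25, b = 2.25, n = 10
h = (b - a)/n = 0.200000

Simpson's rule: (h/3)[f(x₀) + 4f(x₁) + 2f(x₂) + ... + f(xₙ)]

x_0 = 0.2500, f(x_0) = 1.284025, coefficient = 1
x_1 = 0.4500, f(x_1) = 1.568312, coefficient = 4
x_2 = 0.6500, f(x_2) = 1.915541, coefficient = 2
x_3 = 0.8500, f(x_3) = 2.339647, coefficient = 4
x_4 = 1.0500, f(x_4) = 2.857651, coefficient = 2
x_5 = 1.2500, f(x_5) = 3.490343, coefficient = 4
x_6 = 1.4500, f(x_6) = 4.263115, coefficient = 2
x_7 = 1.6500, f(x_7) = 5.206980, coefficient = 4
x_8 = 1.8500, f(x_8) = 6.359820, coefficient = 2
x_9 = 2.0500, f(x_9) = 7.767901, coefficient = 4
x_10 = 2.2500, f(x_10) = 9.487736, coefficient = 1

I ≈ (0.200000/3) × 123.056745 = 8.203783
Exact value: 8.203710
Error: 0.000073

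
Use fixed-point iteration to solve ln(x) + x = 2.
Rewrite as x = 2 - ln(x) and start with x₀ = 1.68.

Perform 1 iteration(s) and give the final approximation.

Equation: ln(x) + x = 2
Fixed-point form: x = 2 - ln(x)
x₀ = 1.68

x_1 = g(1.680000) = 1.481206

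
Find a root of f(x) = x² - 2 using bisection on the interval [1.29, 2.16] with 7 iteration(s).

f(x) = x² - 2
Initial interval: [1.29, 2.16]

Iteration 1:
  c_1 = (1.290000 + 2.160000)/2 = 1.725000
  f(c_1) = f(1.725000) = 0.975625
  f(a) × f(c) < 0, new interval: [1.290000, 1.725000]
Iteration 2:
  c_2 = (1.290000 + 1.725000)/2 = 1.507500
  f(c_2) = f(1.507500) = 0.272556
  f(a) × f(c) < 0, new interval: [1.290000, 1.507500]
Iteration 3:
  c_3 = (1.290000 + 1.507500)/2 = 1.398750
  f(c_3) = f(1.398750) = -0.043498
  f(a) × f(c) ≥ 0, new interval: [1.398750, 1.507500]
Iteration 4:
  c_4 = (1.398750 + 1.507500)/2 = 1.453125
  f(c_4) = f(1.453125) = 0.111572
  f(a) × f(c) < 0, new interval: [1.398750, 1.453125]
Iteration 5:
  c_5 = (1.398750 + 1.453125)/2 = 1.425938
  f(c_5) = f(1.425938) = 0.033298
  f(a) × f(c) < 0, new interval: [1.398750, 1.425938]
Iteration 6:
  c_6 = (1.398750 + 1.425938)/2 = 1.412344
  f(c_6) = f(1.412344) = -0.005285
  f(a) × f(c) ≥ 0, new interval: [1.412344, 1.425938]
Iteration 7:
  c_7 = (1.412344 + 1.425938)/2 = 1.419141
  f(c_7) = f(1.419141) = 0.013960
  f(a) × f(c) < 0, new interval: [1.412344, 1.419141]

After 7 iteration(s), the approximation is c_7 = 1.419141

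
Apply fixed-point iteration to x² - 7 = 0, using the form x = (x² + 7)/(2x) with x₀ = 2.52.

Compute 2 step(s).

Equation: x² - 7 = 0
Fixed-point form: x = (x² + 7)/(2x)
x₀ = 2.52

x_1 = g(2.520000) = 2.648889
x_2 = g(2.648889) = 2.645753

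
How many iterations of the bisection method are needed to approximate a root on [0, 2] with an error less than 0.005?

We need (b-a)/2^n ≤ 0.005
(2 - 0)/2^n ≤ 0.005
2/2^n ≤ 0.005
2^n ≥ 400
n ≥ log₂(400) = 8.64
n ≥ 9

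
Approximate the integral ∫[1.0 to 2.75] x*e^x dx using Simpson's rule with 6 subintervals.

f(x) = x*e^x
a = 1.0, b = 2.75, n = 6
h = (b - a)/n = 0.291667

Simpson's rule: (h/3)[f(x₀) + 4f(x₁) + 2f(x₂) + ... + f(xₙ)]

x_0 = 1.0000, f(x_0) = 2.718282, coefficient = 1
x_1 = 1.2917, f(x_1) = 4.700176, coefficient = 4
x_2 = 1.5833, f(x_2) = 7.712679, coefficient = 2
x_3 = 1.8750, f(x_3) = 12.226536, coefficient = 4
x_4 = 2.1667, f(x_4) = 18.913133, coefficient = 2
x_5 = 2.4583, f(x_5) = 28.726411, coefficient = 4
x_6 = 2.7500, f(x_6) = 43.017238, coefficient = 1

I ≈ (0.291667/3) × 281.599638 = 27.377743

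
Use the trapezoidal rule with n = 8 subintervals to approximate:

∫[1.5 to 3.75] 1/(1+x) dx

f(x) = 1/(1+x)
a = 1.5, b = 3.75, n = 8
h = (b - a)/n = 0.281250

Trapezoidal rule: (h/2)[f(x₀) + 2f(x₁) + 2f(x₂) + ... + f(xₙ)]

x_0 = 1.5000, f(x_0) = 0.400000, coefficient = 1
x_1 = 1.7812, f(x_1) = 0.359551, coefficient = 2
x_2 = 2.0625, f(x_2) = 0.326531, coefficient = 2
x_3 = 2.3438, f(x_3) = 0.299065, coefficient = 2
x_4 = 2.6250, f(x_4) = 0.275862, coefficient = 2
x_5 = 2.9062, f(x_5) = 0.256000, coefficient = 2
x_6 = 3.1875, f(x_6) = 0.238806, coefficient = 2
x_7 = 3.4688, f(x_7) = 0.223776, coefficient = 2
x_8 = 3.7500, f(x_8) = 0.210526, coefficient = 1

I ≈ (0.281250/2) × 4.569708 = 0.642615
Exact value: 0.641854
Error: 0.000761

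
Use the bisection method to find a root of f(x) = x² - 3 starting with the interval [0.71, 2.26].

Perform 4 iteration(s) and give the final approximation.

f(x) = x² - 3
Initial interval: [0.71, 2.26]

Iteration 1:
  c_1 = (0.710000 + 2.260000)/2 = 1.485000
  f(c_1) = f(1.485000) = -0.794775
  f(a) × f(c) ≥ 0, new interval: [1.485000, 2.260000]
Iteration 2:
  c_2 = (1.485000 + 2.260000)/2 = 1.872500
  f(c_2) = f(1.872500) = 0.506256
  f(a) × f(c) < 0, new interval: [1.485000, 1.872500]
Iteration 3:
  c_3 = (1.485000 + 1.872500)/2 = 1.678750
  f(c_3) = f(1.678750) = -0.181798
  f(a) × f(c) ≥ 0, new interval: [1.678750, 1.872500]
Iteration 4:
  c_4 = (1.678750 + 1.872500)/2 = 1.775625
  f(c_4) = f(1.775625) = 0.152844
  f(a) × f(c) < 0, new interval: [1.678750, 1.775625]

After 4 iteration(s), the approximation is c_4 = 1.775625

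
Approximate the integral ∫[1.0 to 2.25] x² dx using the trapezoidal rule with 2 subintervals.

f(x) = x²
a = 1.0, b = 2.25, n = 2
h = (b - a)/n = 0.625000

Trapezoidal rule: (h/2)[f(x₀) + 2f(x₁) + 2f(x₂) + ... + f(xₙ)]

x_0 = 1.0000, f(x_0) = 1.000000, coefficient = 1
x_1 = 1.6250, f(x_1) = 2.640625, coefficient = 2
x_2 = 2.2500, f(x_2) = 5.062500, coefficient = 1

I ≈ (0.625000/2) × 11.343750 = 3.544922
Exact value: 3.463542
Error: 0.081380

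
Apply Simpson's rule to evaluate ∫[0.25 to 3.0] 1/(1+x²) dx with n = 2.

f(x) = 1/(1+x²)
a = 0.25, b = 3.0, n = 2
h = (b - a)/n = 1.375000

Simpson's rule: (h/3)[f(x₀) + 4f(x₁) + 2f(x₂) + ... + f(xₙ)]

x_0 = 0.2500, f(x_0) = 0.941176, coefficient = 1
x_1 = 1.6250, f(x_1) = 0.274678, coefficient = 4
x_2 = 3.0000, f(x_2) = 0.100000, coefficient = 1

I ≈ (1.375000/3) × 2.139889 = 0.980782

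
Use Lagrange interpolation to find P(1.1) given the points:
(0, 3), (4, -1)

Lagrange interpolation formula:
P(x) = Σ yᵢ × Lᵢ(x)
where Lᵢ(x) = Π_{j≠i} (x - xⱼ)/(xᵢ - xⱼ)

L_0(1.1) = (1.1 - 4)/(0 - 4) = 0.725000
L_1(1.1) = (1.1 - 0)/(4 - 0) = 0.275000

P(1.1) = 3×L_0(1.1) + (-1)×L_1(1.1)
P(1.1) = 1.900000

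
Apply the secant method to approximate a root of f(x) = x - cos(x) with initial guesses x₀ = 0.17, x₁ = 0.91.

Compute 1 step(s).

f(x) = x - cos(x)
x₀ = 0.17, x₁ = 0.91

Secant formula: x_{n+1} = x_n - f(x_n)(x_n - x_{n-1})/(f(x_n) - f(x_{n-1}))

Iteration 1:
  f(0.170000) = -0.815585
  f(0.910000) = 0.296254
  x_2 = 0.910000 - 0.296254×(0.910000 - 0.170000)/(0.296254 - (-0.815585))
       = 0.712824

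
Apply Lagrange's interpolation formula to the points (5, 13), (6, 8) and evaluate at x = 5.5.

Lagrange interpolation formula:
P(x) = Σ yᵢ × Lᵢ(x)
where Lᵢ(x) = Π_{j≠i} (x - xⱼ)/(xᵢ - xⱼ)

L_0(5.5) = (5.5 - 6)/(5 - 6) = 0.500000
L_1(5.5) = (5.5 - 5)/(6 - 5) = 0.500000

P(5.5) = 13×L_0(5.5) + 8×L_1(5.5)
P(5.5) = 10.500000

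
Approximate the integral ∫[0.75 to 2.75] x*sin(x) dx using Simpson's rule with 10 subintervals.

f(x) = x*sin(x)
a = 0.75, b = 2.75, n = 10
h = (b - a)/n = 0.200000

Simpson's rule: (h/3)[f(x₀) + 4f(x₁) + 2f(x₂) + ... + f(xₙ)]

x_0 = 0.7500, f(x_0) = 0.511229, coefficient = 1
x_1 = 0.9500, f(x_1) = 0.772745, coefficient = 4
x_2 = 1.1500, f(x_2) = 1.049679, coefficient = 2
x_3 = 1.3500, f(x_3) = 1.317227, coefficient = 4
x_4 = 1.5500, f(x_4) = 1.549665, coefficient = 2
x_5 = 1.7500, f(x_5) = 1.721975, coefficient = 4
x_6 = 1.9500, f(x_6) = 1.811471, coefficient = 2
x_7 = 2.1500, f(x_7) = 1.799332, coefficient = 4
x_8 = 2.3500, f(x_8) = 1.671962, coefficient = 2
x_9 = 2.5500, f(x_9) = 1.422093, coefficient = 4
x_10 = 2.7500, f(x_10) = 1.049568, coefficient = 1

I ≈ (0.200000/3) × 41.859841 = 2.790656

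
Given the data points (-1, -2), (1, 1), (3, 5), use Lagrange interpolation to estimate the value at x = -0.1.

Lagrange interpolation formula:
P(x) = Σ yᵢ × Lᵢ(x)
where Lᵢ(x) = Π_{j≠i} (x - xⱼ)/(xᵢ - xⱼ)

L_0(-0.1) = (-0.1 - 1)/(-1 - 1) × (-0.1 - 3)/(-1 - 3) = 0.426250
L_1(-0.1) = (-0.1 - (-1))/(1 - (-1)) × (-0.1 - 3)/(1 - 3) = 0.697500
L_2(-0.1) = (-0.1 - (-1))/(3 - (-1)) × (-0.1 - 1)/(3 - 1) = -0.123750

P(-0.1) = (-2)×L_0(-0.1) + 1×L_1(-0.1) + 5×L_2(-0.1)
P(-0.1) = -0.773750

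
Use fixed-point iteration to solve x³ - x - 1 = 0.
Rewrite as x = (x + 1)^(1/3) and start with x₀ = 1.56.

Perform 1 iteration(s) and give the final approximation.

Equation: x³ - x - 1 = 0
Fixed-point form: x = (x + 1)^(1/3)
x₀ = 1.56

x_1 = g(1.560000) = 1.367981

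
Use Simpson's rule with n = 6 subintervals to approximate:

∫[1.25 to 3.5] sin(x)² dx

f(x) = sin(x)²
a = 1.25, b = 3.5, n = 6
h = (b - a)/n = 0.375000

Simpson's rule: (h/3)[f(x₀) + 4f(x₁) + 2f(x₂) + ... + f(xₙ)]

x_0 = 1.2500, f(x_0) = 0.900572, coefficient = 1
x_1 = 1.6250, f(x_1) = 0.997065, coefficient = 4
x_2 = 2.0000, f(x_2) = 0.826822, coefficient = 2
x_3 = 2.3750, f(x_3) = 0.481199, coefficient = 4
x_4 = 2.7500, f(x_4) = 0.145665, coefficient = 2
x_5 = 3.1250, f(x_5) = 0.000275, coefficient = 4
x_6 = 3.5000, f(x_6) = 0.123049, coefficient = 1

I ≈ (0.375000/3) × 8.882751 = 1.110344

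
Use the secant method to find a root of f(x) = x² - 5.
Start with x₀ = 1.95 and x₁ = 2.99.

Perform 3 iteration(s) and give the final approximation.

f(x) = x² - 5
x₀ = 1.95, x₁ = 2.99

Secant formula: x_{n+1} = x_n - f(x_n)(x_n - x_{n-1})/(f(x_n) - f(x_{n-1}))

Iteration 1:
  f(1.950000) = -1.197500
  f(2.990000) = 3.940100
  x_2 = 2.990000 - 3.940100×(2.990000 - 1.950000)/(3.940100 - (-1.197500))
       = 2.192409
Iteration 2:
  f(2.990000) = 3.940100
  f(2.192409) = -0.193343
  x_3 = 2.192409 - (-0.193343)×(2.192409 - 2.990000)/(-0.193343 - 3.940100)
       = 2.229716
Iteration 3:
  f(2.192409) = -0.193343
  f(2.229716) = -0.028364
  x_4 = 2.229716 - (-0.028364)×(2.229716 - 2.192409)/(-0.028364 - (-0.193343))
       = 2.236131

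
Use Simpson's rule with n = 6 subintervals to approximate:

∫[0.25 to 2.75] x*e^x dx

f(x) = x*e^x
a = 0.25, b = 2.75, n = 6
h = (b - a)/n = 0.416667

Simpson's rule: (h/3)[f(x₀) + 4f(x₁) + 2f(x₂) + ... + f(xₙ)]

x_0 = 0.2500, f(x_0) = 0.321006, coefficient = 1
x_1 = 0.6667, f(x_1) = 1.298489, coefficient = 4
x_2 = 1.0833, f(x_2) = 3.200721, coefficient = 2
x_3 = 1.5000, f(x_3) = 6.722534, coefficient = 4
x_4 = 1.9167, f(x_4) = 13.029998, coefficient = 2
x_5 = 2.3333, f(x_5) = 24.061937, coefficient = 4
x_6 = 2.7500, f(x_6) = 43.017238, coefficient = 1

I ≈ (0.416667/3) × 204.131519 = 28.351600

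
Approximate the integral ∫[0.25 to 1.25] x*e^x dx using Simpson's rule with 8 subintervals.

f(x) = x*e^x
a = 0.25, b = 1.25, n = 8
h = (b - a)/n = 0.125000

Simpson's rule: (h/3)[f(x₀) + 4f(x₁) + 2f(x₂) + ... + f(xₙ)]

x_0 = 0.2500, f(x_0) = 0.321006, coefficient = 1
x_1 = 0.3750, f(x_1) = 0.545622, coefficient = 4
x_2 = 0.5000, f(x_2) = 0.824361, coefficient = 2
x_3 = 0.6250, f(x_3) = 1.167654, coefficient = 4
x_4 = 0.7500, f(x_4) = 1.587750, coefficient = 2
x_5 = 0.8750, f(x_5) = 2.099016, coefficient = 4
x_6 = 1.0000, f(x_6) = 2.718282, coefficient = 2
x_7 = 1.1250, f(x_7) = 3.465244, coefficient = 4
x_8 = 1.2500, f(x_8) = 4.362929, coefficient = 1

I ≈ (0.125000/3) × 44.054861 = 1.835619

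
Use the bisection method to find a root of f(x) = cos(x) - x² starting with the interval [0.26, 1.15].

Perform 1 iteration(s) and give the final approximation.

f(x) = cos(x) - x²
Initial interval: [0.26, 1.15]

Iteration 1:
  c_1 = (0.260000 + 1.150000)/2 = 0.705000
  f(c_1) = f(0.705000) = 0.264587
  f(a) × f(c) ≥ 0, new interval: [0.705000, 1.150000]

After 1 iteration(s), the approximation is c_1 = 0.705000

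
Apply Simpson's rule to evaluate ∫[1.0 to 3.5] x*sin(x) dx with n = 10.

f(x) = x*sin(x)
a = 1.0, b = 3.5, n = 10
h = (b - a)/n = 0.250000

Simpson's rule: (h/3)[f(x₀) + 4f(x₁) + 2f(x₂) + ... + f(xₙ)]

x_0 = 1.0000, f(x_0) = 0.841471, coefficient = 1
x_1 = 1.2500, f(x_1) = 1.186231, coefficient = 4
x_2 = 1.5000, f(x_2) = 1.496242, coefficient = 2
x_3 = 1.7500, f(x_3) = 1.721975, coefficient = 4
x_4 = 2.0000, f(x_4) = 1.818595, coefficient = 2
x_5 = 2.2500, f(x_5) = 1.750665, coefficient = 4
x_6 = 2.5000, f(x_6) = 1.496180, coefficient = 2
x_7 = 2.7500, f(x_7) = 1.049568, coefficient = 4
x_8 = 3.0000, f(x_8) = 0.423360, coefficient = 2
x_9 = 3.2500, f(x_9) = -0.351634, coefficient = 4
x_10 = 3.5000, f(x_10) = -1.227741, coefficient = 1

I ≈ (0.250000/3) × 31.509703 = 2.625809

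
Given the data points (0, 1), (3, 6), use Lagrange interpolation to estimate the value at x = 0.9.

Lagrange interpolation formula:
P(x) = Σ yᵢ × Lᵢ(x)
where Lᵢ(x) = Π_{j≠i} (x - xⱼ)/(xᵢ - xⱼ)

L_0(0.9) = (0.9 - 3)/(0 - 3) = 0.700000
L_1(0.9) = (0.9 - 0)/(3 - 0) = 0.300000

P(0.9) = 1×L_0(0.9) + 6×L_1(0.9)
P(0.9) = 2.500000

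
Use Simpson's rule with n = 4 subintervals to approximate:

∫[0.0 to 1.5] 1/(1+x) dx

f(x) = 1/(1+x)
a = 0.0, b = 1.5, n = 4
h = (b - a)/n = 0.375000

Simpson's rule: (h/3)[f(x₀) + 4f(x₁) + 2f(x₂) + ... + f(xₙ)]

x_0 = 0.0000, f(x_0) = 1.000000, coefficient = 1
x_1 = 0.3750, f(x_1) = 0.727273, coefficient = 4
x_2 = 0.7500, f(x_2) = 0.571429, coefficient = 2
x_3 = 1.1250, f(x_3) = 0.470588, coefficient = 4
x_4 = 1.5000, f(x_4) = 0.400000, coefficient = 1

I ≈ (0.375000/3) × 7.334301 = 0.916788
Exact value: 0.916291
Error: 0.000497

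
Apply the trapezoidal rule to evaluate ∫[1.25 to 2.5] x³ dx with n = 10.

f(x) = x³
a = 1.25, b = 2.5, n = 10
h = (b - a)/n = 0.125000

Trapezoidal rule: (h/2)[f(x₀) + 2f(x₁) + 2f(x₂) + ... + f(xₙ)]

x_0 = 1.2500, f(x_0) = 1.953125, coefficient = 1
x_1 = 1.3750, f(x_1) = 2.599609, coefficient = 2
x_2 = 1.5000, f(x_2) = 3.375000, coefficient = 2
x_3 = 1.6250, f(x_3) = 4.291016, coefficient = 2
x_4 = 1.7500, f(x_4) = 5.359375, coefficient = 2
x_5 = 1.8750, f(x_5) = 6.591797, coefficient = 2
x_6 = 2.0000, f(x_6) = 8.000000, coefficient = 2
x_7 = 2.1250, f(x_7) = 9.595703, coefficient = 2
x_8 = 2.2500, f(x_8) = 11.390625, coefficient = 2
x_9 = 2.3750, f(x_9) = 13.396484, coefficient = 2
x_10 = 2.5000, f(x_10) = 15.625000, coefficient = 1

I ≈ (0.125000/2) × 146.777344 = 9.173584
Exact value: 9.155273
Error: 0.018311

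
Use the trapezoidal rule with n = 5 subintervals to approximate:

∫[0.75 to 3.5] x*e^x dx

f(x) = x*e^x
a = 0.75, b = 3.5, n = 5
h = (b - a)/n = 0.550000

Trapezoidal rule: (h/2)[f(x₀) + 2f(x₁) + 2f(x₂) + ... + f(xₙ)]

x_0 = 0.7500, f(x_0) = 1.587750, coefficient = 1
x_1 = 1.3000, f(x_1) = 4.770086, coefficient = 2
x_2 = 1.8500, f(x_2) = 11.765666, coefficient = 2
x_3 = 2.4000, f(x_3) = 26.455623, coefficient = 2
x_4 = 2.9500, f(x_4) = 56.362563, coefficient = 2
x_5 = 3.5000, f(x_5) = 115.904082, coefficient = 1

I ≈ (0.550000/2) × 316.199709 = 86.954920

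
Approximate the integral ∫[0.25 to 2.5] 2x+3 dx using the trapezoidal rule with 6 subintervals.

f(x) = 2x+3
a = 0.25, b = 2.5, n = 6
h = (b - a)/n = 0.375000

Trapezoidal rule: (h/2)[f(x₀) + 2f(x₁) + 2f(x₂) + ... + f(xₙ)]

x_0 = 0.2500, f(x_0) = 3.500000, coefficient = 1
x_1 = 0.6250, f(x_1) = 4.250000, coefficient = 2
x_2 = 1.0000, f(x_2) = 5.000000, coefficient = 2
x_3 = 1.3750, f(x_3) = 5.750000, coefficient = 2
x_4 = 1.7500, f(x_4) = 6.500000, coefficient = 2
x_5 = 2.1250, f(x_5) = 7.250000, coefficient = 2
x_6 = 2.5000, f(x_6) = 8.000000, coefficient = 1

I ≈ (0.375000/2) × 69.000000 = 12.937500
Exact value: 12.937500
Error: 0.000000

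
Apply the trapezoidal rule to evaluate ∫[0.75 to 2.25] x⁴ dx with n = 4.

f(x) = x⁴
a = 0.75, b = 2.25, n = 4
h = (b - a)/n = 0.375000

Trapezoidal rule: (h/2)[f(x₀) + 2f(x₁) + 2f(x₂) + ... + f(xₙ)]

x_0 = 0.7500, f(x_0) = 0.316406, coefficient = 1
x_1 = 1.1250, f(x_1) = 1.601807, coefficient = 2
x_2 = 1.5000, f(x_2) = 5.062500, coefficient = 2
x_3 = 1.8750, f(x_3) = 12.359619, coefficient = 2
x_4 = 2.2500, f(x_4) = 25.628906, coefficient = 1

I ≈ (0.375000/2) × 63.993164 = 11.998718
Exact value: 11.485547
Error: 0.513171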